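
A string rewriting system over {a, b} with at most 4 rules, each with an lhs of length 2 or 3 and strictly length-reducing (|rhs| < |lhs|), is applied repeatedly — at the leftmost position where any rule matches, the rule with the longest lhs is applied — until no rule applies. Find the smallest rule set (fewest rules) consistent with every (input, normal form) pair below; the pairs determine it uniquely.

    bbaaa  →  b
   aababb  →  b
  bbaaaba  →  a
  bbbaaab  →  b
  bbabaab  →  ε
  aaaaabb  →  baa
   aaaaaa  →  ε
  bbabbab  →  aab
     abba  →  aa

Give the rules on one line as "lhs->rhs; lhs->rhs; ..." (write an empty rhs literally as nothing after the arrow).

  | bbaaa => aaa => b
  | aababb => aaabb => bbb => b
  | bbaaaba => aaaba => bba => a
  | bbbaaab => baaab => bbb => b

aaa->b; aba->aa; bb->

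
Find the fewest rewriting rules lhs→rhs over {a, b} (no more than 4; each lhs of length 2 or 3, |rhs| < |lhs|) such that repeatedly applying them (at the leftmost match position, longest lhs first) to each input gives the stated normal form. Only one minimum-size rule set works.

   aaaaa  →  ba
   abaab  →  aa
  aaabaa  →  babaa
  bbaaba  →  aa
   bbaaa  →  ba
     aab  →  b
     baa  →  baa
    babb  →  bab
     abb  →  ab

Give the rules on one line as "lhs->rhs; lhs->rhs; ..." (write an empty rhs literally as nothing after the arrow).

  | aaaaa => baaa => bba => ba
  | abaab => abbb => aa
  | aaabaa => babaa
  | bbaaba => baaba => bbba => aa

aaa->ba; aab->bb; bb->b; bbb->a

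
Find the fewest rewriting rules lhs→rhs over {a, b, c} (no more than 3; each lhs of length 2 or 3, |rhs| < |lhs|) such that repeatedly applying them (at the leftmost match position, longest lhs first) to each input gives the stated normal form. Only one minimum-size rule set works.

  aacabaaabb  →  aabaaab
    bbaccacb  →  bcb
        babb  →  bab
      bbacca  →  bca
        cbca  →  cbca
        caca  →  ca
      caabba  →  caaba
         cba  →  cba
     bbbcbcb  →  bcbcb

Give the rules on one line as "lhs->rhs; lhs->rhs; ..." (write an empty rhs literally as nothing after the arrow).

  | aacabaaabb => aabaaabb => aabaaab
  | bbaccacb => baccacb => bcacb => bcb
  | babb => bab
  | bbacca => bacca => bca

ac->; bb->b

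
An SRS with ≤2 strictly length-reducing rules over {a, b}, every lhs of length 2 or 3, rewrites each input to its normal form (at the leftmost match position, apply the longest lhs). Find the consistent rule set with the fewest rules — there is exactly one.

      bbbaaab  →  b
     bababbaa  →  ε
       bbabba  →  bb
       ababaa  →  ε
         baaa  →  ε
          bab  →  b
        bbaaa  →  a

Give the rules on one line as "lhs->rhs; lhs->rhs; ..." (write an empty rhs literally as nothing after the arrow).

aa->; ba->

  | bbbaaab => bbaab => bab => b
  | bababbaa => babbaa => bbaa => ba => ε
  | bbabba => bbba => bb
  | ababaa => abaa => aa => ε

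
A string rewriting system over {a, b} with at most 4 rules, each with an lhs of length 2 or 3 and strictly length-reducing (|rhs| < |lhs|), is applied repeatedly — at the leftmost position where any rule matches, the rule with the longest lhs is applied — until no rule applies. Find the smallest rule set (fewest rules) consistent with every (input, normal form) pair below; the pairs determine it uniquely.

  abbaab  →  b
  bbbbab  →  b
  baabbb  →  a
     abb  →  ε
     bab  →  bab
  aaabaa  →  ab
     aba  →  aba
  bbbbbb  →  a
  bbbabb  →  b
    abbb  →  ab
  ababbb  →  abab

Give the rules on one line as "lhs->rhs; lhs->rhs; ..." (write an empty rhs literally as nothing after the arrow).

  | abbaab => aaaab => aab => b
  | bbbbab => bbab => aab => b
  | baabbb => bbbb => bb => a
  | abb => aa => ε

aa->; bb->a; bbb->b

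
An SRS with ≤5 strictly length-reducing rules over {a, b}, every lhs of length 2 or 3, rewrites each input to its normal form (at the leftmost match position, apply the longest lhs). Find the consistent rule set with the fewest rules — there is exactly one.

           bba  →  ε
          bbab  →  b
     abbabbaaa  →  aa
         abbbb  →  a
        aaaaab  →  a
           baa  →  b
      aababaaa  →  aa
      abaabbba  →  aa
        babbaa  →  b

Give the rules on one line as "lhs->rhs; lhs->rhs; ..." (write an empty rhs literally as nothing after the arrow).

  | bba => ε
  | bbab => b
  | abbabbaaa => ababbaaa => aabbaaa => bbaaa => aa
  | abbbb => abbb => abb => ab => a

aab->b; ab->a; ba->b; bba->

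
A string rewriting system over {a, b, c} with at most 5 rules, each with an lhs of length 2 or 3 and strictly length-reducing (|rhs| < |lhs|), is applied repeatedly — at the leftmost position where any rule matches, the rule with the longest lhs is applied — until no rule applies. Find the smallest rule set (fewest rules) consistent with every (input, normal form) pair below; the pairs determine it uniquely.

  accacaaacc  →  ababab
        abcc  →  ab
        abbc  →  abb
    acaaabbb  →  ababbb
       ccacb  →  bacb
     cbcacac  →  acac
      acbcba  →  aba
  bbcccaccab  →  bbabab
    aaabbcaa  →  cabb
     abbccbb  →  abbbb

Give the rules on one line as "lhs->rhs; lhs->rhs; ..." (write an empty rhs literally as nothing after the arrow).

  | accacaaacc => abacaaacc => abaccacc => ababacc => ababab
  | abcc => abc => ab
  | abbc => abb
  | acaaabbb => accabbb => ababbb

aa->c; bc->b; cbc->; cc->b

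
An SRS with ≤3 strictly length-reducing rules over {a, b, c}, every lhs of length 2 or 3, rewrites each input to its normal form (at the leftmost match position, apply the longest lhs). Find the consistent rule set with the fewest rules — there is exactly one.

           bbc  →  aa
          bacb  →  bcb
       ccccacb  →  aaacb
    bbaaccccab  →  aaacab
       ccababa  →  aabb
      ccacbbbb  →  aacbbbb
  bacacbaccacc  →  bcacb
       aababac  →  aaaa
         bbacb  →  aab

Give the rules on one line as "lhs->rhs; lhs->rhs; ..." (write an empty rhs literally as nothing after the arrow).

  | bbc => aa
  | bacb => bcb
  | ccccacb => accacb => aaacb
  | bbaaccccab => bbaccccab => bbccccab => aacccab => aaacab

ba->b; bbc->aa; cc->a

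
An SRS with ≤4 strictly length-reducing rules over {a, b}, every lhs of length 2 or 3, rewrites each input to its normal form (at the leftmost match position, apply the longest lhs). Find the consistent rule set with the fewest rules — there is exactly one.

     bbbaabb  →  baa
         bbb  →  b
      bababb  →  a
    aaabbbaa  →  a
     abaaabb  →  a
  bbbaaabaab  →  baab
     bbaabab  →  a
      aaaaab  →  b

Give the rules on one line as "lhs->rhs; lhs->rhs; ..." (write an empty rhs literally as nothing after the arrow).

aaa->ba; bab->; bb->; bba->

  | bbbaabb => baabb => baa
  | bbb => b
  | bababb => abb => a
  | aaabbbaa => babbbaa => bbaa => a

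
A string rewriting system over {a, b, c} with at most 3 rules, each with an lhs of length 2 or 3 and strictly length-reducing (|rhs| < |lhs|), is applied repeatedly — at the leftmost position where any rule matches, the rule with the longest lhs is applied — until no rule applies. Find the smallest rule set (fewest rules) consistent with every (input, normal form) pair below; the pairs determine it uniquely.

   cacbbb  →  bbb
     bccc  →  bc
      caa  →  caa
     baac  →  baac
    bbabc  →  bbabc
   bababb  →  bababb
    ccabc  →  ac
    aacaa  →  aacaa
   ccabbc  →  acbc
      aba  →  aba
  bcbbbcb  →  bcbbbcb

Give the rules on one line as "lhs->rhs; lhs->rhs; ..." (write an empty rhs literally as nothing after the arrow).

  | cacbbb => bbb
  | bccc => bcc => bc
  | caa
  | baac

cab->ac; cac->; cc->c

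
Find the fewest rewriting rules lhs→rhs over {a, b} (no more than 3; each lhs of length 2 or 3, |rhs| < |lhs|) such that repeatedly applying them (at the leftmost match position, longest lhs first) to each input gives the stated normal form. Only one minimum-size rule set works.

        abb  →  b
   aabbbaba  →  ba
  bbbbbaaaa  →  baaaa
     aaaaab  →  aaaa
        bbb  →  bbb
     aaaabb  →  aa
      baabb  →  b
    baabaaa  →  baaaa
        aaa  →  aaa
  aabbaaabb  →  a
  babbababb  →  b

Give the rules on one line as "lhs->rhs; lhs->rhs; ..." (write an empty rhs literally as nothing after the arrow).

ab->; bba->a

  | abb => b
  | aabbbaba => abbaba => baba => ba
  | bbbbbaaaa => bbbaaaa => baaaa
  | aaaaab => aaaa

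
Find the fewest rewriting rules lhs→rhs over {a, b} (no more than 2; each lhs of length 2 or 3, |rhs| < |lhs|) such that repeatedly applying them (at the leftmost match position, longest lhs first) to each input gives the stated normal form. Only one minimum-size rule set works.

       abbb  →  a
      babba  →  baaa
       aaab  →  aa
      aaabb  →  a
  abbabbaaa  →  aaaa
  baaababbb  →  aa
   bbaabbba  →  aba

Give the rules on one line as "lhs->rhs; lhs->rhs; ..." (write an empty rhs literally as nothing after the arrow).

  | abbb => aab => bb => a
  | babba => baaa
  | aaab => abb => aa
  | aaabb => abbb => aab => bb => a

aab->bb; bb->a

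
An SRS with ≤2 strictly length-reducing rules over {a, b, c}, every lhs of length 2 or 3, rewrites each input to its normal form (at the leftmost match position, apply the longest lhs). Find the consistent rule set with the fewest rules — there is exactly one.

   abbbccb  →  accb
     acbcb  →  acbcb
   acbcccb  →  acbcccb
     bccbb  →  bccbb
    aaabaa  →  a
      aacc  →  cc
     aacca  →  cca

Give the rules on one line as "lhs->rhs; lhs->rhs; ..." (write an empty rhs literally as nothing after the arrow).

  | abbbccb => abbccb => abccb => accb
  | acbcb
  | acbcccb
  | bccbb

aa->; ab->a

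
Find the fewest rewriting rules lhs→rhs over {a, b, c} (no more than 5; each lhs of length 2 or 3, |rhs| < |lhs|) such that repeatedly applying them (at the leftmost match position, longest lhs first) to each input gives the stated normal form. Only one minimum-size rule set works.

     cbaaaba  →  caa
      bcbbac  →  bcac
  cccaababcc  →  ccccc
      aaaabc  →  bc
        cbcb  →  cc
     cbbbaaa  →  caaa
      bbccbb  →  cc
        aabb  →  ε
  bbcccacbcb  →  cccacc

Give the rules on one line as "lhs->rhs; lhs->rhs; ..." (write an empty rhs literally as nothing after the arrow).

  | cbaaaba => caaaba => caa
  | bcbbac => bcbac => bcac
  | cccaababcc => cccabcc => cccbcc => ccccc
  | aaaabc => aaabc => aabc => abc => bc

ab->b; aba->; bb->; cb->c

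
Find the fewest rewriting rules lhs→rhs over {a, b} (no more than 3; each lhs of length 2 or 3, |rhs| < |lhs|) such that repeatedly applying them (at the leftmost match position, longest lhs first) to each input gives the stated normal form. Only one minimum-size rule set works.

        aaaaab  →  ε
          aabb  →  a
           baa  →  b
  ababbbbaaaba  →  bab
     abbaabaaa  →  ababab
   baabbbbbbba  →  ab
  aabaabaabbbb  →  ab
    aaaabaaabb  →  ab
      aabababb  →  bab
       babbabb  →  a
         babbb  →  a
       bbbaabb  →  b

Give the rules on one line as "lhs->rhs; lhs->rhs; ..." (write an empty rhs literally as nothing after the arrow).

  | aaaaab => abaab => abb => aa => ε
  | aabb => bb => a
  | baa => b
  | ababbbbaaaba => abaabbaaaba => abbbaaaba => aabaaaba => baaaba => babba => baaa => bab

aa->; aaa->ab; bb->a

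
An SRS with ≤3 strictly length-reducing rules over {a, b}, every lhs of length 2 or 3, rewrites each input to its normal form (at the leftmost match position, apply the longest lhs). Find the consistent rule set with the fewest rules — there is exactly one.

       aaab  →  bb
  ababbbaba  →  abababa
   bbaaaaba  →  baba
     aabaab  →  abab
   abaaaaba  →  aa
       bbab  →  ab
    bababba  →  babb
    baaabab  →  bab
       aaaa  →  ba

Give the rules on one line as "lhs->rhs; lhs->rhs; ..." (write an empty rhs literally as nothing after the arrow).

  | aaab => bb
  | ababbbaba => ababaaba => abababa
  | bbaaaaba => aaaaaba => baaba => baba
  | aabaab => abaab => abab

aaa->b; aab->ab; bba->aa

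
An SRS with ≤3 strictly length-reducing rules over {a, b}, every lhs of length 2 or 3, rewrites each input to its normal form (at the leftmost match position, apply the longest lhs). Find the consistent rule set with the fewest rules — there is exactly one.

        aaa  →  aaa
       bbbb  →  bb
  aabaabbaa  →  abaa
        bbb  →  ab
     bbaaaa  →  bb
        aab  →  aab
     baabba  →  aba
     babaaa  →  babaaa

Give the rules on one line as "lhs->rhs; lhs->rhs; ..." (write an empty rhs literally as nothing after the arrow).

  | aaa
  | bbbb => abb => bb
  | aabaabbaa => aababbaa => aabbbaa => abbbaa => bbbaa => abaa
  | bbb => ab

abb->bb; bba->bb; bbb->ab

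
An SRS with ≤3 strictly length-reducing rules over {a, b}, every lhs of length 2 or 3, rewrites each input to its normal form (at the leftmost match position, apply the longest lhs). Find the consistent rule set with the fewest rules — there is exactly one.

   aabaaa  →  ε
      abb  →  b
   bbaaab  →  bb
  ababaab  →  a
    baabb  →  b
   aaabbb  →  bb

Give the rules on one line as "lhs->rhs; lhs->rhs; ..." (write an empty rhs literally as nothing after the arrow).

  | aabaaa => aaaa => aa => ε
  | abb => b
  | bbaaab => bbab => bb
  | ababaab => abaab => aab => a

aa->; aab->a; ab->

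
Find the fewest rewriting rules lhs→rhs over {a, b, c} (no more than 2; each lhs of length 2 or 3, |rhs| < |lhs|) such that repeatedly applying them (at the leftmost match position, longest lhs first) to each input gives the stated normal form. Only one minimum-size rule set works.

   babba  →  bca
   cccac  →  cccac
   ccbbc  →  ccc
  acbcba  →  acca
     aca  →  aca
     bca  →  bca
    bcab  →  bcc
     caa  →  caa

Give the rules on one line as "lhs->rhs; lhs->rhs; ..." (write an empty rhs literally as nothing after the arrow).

ab->c; cb->c

  | babba => bcba => bca
  | cccac
  | ccbbc => ccbc => ccc
  | acbcba => accba => acca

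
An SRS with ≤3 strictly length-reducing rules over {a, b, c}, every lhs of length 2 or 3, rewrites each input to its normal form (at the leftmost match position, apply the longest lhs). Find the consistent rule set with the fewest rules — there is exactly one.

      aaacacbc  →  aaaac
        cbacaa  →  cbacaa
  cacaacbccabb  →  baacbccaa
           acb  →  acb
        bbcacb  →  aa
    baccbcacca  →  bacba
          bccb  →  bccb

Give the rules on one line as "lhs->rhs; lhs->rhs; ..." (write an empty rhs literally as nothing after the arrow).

  | aaacacbc => aaabbc => aaaac
  | cbacaa
  | cacaacbccabb => baacbccabb => baacbccaa
  | acb

bb->a; cac->b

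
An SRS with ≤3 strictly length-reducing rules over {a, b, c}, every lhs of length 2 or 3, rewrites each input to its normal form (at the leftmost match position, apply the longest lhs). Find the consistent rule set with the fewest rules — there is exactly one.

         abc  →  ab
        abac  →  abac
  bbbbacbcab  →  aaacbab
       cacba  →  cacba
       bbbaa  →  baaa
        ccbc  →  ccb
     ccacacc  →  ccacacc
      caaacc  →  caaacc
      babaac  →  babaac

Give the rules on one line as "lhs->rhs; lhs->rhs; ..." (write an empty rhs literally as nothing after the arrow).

  | abc => ab
  | abac
  | bbbbacbcab => bbaacbcab => aaacbcab => aaacbab
  | cacba

bba->aa; bc->b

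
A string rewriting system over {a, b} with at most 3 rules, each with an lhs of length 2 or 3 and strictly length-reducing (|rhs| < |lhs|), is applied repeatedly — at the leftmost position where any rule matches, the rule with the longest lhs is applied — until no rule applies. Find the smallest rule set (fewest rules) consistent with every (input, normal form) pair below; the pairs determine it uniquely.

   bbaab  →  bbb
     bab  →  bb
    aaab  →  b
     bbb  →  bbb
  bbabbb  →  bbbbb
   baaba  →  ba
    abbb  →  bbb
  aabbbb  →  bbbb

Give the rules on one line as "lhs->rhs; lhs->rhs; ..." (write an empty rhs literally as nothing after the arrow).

  | bbaab => bbab => bbb
  | bab => bb
  | aaab => aab => ab => b
  | bbb

ab->b; aba->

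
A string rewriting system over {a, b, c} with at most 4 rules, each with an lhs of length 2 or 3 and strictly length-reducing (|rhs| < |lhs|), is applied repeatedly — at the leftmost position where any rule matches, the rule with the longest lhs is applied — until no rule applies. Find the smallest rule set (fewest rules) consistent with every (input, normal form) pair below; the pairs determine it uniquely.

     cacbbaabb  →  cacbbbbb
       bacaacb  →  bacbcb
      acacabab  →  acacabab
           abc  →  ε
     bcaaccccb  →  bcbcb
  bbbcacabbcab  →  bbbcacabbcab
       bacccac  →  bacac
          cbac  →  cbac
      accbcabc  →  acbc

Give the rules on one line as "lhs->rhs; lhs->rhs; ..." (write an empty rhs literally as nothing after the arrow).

  | cacbbaabb => cacbbbbb
  | bacaacb => bacbcb
  | acacabab
  | abc => ε

aa->b; abc->; cc->c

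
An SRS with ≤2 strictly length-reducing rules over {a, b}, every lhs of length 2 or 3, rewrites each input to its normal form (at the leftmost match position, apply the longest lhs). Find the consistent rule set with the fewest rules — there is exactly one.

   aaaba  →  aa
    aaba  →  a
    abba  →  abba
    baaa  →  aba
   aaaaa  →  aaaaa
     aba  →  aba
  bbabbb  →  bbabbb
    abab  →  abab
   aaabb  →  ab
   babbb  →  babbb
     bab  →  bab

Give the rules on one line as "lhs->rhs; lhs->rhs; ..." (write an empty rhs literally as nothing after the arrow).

aab->; baa->ab

  | aaaba => aa
  | aaba => a
  | abba
  | baaa => aba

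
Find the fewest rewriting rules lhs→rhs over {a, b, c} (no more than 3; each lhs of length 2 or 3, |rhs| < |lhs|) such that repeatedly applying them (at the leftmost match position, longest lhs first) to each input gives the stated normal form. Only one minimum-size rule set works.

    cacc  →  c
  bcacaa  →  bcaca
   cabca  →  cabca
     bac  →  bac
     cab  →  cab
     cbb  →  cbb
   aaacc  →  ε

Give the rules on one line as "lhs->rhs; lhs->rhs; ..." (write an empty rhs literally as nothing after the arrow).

aa->a; acc->

  | cacc => c
  | bcacaa => bcaca
  | cabca
  | bac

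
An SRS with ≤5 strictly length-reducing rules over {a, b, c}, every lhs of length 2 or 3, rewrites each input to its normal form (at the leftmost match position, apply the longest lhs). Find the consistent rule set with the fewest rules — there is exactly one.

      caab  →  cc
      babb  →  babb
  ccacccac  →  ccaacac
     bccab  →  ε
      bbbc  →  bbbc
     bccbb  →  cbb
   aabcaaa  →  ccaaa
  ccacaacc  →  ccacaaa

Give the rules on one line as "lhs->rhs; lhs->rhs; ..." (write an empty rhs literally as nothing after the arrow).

aab->c; acc->aa; bcc->c; cab->

  | caab => cc
  | babb
  | ccacccac => ccaacac
  | bccab => cab => ε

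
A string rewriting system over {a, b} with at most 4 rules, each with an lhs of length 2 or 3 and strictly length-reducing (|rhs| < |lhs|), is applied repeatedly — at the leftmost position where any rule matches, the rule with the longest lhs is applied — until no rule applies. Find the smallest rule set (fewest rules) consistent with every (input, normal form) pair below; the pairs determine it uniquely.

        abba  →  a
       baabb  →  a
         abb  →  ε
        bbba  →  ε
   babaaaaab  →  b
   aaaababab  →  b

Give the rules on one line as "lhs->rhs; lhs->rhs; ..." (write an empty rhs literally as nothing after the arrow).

  | abba => aaa => a
  | baabb => aabb => bb => a
  | abb => aa => ε
  | bbba => aba => aa => ε

aa->; ba->a; bb->a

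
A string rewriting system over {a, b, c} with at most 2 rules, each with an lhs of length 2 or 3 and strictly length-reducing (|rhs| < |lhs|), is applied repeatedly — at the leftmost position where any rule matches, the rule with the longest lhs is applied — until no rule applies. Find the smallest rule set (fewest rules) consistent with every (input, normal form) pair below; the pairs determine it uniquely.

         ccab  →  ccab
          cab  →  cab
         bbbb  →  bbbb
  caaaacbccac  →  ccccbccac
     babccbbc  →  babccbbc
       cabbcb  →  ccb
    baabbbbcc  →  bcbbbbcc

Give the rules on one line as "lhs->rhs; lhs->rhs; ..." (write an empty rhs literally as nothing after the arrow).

  | ccab
  | cab
  | bbbb
  | caaaacbccac => ccaacbccac => ccccbccac

aa->c; abb->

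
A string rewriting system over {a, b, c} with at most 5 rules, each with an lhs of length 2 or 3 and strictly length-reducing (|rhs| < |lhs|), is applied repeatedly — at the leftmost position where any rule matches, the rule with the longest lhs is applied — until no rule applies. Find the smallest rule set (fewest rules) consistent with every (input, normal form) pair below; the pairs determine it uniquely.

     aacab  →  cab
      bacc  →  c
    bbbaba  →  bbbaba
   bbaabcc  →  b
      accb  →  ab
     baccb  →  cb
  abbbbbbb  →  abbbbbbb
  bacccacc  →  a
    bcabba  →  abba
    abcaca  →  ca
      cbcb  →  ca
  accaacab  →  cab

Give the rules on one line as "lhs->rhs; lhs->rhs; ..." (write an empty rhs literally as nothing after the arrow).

  | aacab => acab => cab
  | bacc => bcc => c
  | bbbaba
  | bbaabcc => bbaac => bbac => bbc => b

ac->c; bc->; bcb->a; cc->a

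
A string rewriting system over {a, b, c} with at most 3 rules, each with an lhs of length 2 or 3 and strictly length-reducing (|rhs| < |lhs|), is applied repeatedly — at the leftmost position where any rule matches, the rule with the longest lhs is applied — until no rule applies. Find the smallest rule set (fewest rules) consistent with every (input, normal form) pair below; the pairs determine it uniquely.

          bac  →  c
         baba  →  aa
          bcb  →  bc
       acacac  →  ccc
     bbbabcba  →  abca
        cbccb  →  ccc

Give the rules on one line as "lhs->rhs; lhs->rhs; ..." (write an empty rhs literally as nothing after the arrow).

  | bac => ac => c
  | baba => aba => aa
  | bcb => bc
  | acacac => cacac => ccac => ccc

ac->c; ba->a; cb->c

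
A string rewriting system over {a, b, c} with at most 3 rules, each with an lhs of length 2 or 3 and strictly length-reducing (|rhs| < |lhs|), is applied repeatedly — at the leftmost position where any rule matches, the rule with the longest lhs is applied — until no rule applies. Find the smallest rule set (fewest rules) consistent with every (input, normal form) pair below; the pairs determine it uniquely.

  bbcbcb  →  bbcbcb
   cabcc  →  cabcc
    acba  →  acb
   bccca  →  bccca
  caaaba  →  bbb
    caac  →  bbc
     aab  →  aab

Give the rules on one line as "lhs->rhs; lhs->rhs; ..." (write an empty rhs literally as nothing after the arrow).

ba->b; caa->bb

  | bbcbcb
  | cabcc
  | acba => acb
  | bccca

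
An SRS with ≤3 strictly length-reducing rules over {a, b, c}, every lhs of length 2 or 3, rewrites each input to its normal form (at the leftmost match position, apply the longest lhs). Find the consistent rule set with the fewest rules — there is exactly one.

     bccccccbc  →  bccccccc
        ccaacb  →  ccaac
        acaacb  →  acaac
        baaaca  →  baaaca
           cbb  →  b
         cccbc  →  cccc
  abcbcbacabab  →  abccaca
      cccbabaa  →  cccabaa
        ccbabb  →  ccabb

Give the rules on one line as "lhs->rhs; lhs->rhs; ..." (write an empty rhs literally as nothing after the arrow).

bab->; cb->c; cbb->b

  | bccccccbc => bccccccc
  | ccaacb => ccaac
  | acaacb => acaac
  | baaaca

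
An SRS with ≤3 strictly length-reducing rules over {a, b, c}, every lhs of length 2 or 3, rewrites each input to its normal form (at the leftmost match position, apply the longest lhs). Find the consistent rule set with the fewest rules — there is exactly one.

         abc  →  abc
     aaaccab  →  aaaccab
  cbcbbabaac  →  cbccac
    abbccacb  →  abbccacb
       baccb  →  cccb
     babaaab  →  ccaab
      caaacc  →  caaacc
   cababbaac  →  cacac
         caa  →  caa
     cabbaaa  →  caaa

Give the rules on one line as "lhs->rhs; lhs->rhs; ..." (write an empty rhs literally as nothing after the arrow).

ba->c; bba->

  | abc
  | aaaccab
  | cbcbbabaac => cbcbaac => cbccac
  | abbccacb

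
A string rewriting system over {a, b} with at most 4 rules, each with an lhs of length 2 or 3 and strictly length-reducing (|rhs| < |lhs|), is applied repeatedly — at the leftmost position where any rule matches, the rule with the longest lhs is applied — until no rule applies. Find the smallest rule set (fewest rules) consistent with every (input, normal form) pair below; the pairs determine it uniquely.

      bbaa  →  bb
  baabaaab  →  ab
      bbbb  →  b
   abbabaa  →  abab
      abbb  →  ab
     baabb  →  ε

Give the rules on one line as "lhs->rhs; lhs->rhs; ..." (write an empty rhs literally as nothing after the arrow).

  | bbaa => bb
  | baabaaab => bbaaab => bbbab => ab
  | bbbb => b
  | abbabaa => ababaa => abab

aa->; aaa->ba; abb->ab; bbb->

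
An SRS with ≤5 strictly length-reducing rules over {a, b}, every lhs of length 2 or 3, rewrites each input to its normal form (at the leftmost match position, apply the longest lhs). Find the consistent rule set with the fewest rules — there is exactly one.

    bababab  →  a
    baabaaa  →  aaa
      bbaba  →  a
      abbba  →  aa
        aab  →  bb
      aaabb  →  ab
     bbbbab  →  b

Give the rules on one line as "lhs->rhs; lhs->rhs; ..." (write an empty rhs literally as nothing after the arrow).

  | bababab => abab => a
  | baabaaa => aabaaa => bbaaa => baaa => aaa
  | bbaba => ba => a
  | abbba => aba => aa

aab->bb; ba->a; bab->; bbb->b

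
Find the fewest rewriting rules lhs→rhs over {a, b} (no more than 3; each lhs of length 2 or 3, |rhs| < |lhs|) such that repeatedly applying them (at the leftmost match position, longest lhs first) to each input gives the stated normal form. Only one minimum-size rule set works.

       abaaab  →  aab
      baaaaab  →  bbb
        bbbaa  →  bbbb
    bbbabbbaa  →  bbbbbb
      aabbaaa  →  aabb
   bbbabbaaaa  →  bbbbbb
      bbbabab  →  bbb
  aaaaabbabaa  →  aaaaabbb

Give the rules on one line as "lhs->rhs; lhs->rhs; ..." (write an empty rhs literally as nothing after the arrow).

  | abaaab => aab
  | baaaaab => bbaaab => bbbab => bbb
  | bbbaa => bbbb
  | bbbabbbaa => bbbbbaa => bbbbbb

aba->; ba->; baa->bb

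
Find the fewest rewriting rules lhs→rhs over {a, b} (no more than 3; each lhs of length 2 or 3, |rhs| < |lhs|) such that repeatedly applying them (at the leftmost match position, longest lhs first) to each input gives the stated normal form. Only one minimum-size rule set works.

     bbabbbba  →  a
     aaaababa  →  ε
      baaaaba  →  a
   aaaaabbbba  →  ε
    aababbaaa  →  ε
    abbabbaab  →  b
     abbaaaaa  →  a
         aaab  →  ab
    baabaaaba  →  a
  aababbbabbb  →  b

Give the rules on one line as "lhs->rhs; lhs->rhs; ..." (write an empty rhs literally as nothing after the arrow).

aa->; ba->; bb->a

  | bbabbbba => aabbbba => bbbba => abba => aaa => a
  | aaaababa => aababa => baba => ba => ε
  | baaaaba => aaaba => aba => a
  | aaaaabbbba => aaabbbba => abbbba => aabba => bba => aa => ε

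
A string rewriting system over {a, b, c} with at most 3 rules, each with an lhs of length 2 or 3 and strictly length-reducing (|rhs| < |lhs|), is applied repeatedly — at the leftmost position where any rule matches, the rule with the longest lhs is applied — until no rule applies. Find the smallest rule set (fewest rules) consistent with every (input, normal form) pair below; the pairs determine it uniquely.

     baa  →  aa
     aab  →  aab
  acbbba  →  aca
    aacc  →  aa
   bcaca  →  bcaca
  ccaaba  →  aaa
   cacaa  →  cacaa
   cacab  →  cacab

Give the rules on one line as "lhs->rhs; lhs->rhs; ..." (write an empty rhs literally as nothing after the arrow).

  | baa => aa
  | aab
  | acbbba => acbba => acba => aca
  | aacc => aa

ba->a; cc->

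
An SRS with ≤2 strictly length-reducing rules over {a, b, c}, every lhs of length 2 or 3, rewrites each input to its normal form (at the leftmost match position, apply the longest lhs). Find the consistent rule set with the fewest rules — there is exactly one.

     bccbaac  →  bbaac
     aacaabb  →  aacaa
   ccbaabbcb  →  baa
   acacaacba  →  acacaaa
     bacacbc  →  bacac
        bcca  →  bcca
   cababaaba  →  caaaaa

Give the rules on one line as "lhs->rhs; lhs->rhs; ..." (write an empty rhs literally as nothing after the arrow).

  | bccbaac => bcbaac => bbaac
  | aacaabb => aacaab => aacaa
  | ccbaabbcb => cbaabbcb => baabbcb => baabcb => baacb => baab => baa
  | acacaacba => acacaaba => acacaaa

ab->a; cb->b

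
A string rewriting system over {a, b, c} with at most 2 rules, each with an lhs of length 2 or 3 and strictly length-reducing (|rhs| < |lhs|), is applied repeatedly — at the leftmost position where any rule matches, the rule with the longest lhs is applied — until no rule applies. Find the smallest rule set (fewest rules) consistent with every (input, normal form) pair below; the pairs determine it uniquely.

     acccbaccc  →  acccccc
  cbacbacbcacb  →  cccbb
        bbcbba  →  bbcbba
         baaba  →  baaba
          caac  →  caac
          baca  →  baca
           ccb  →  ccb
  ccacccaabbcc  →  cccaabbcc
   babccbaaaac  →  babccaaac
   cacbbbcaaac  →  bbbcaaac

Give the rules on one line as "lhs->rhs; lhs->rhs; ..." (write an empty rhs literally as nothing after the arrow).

  | acccbaccc => acccccc
  | cbacbacbcacb => ccbacbcacb => cccbcacb => cccbb
  | bbcbba
  | baaba

cac->; cba->c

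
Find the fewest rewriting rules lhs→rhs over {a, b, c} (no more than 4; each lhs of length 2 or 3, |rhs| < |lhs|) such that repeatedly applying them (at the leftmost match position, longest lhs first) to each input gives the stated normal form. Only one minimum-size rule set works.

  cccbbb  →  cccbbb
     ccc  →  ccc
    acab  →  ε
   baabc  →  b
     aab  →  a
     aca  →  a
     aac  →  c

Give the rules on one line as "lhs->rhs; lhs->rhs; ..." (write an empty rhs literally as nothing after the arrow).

  | cccbbb
  | ccc
  | acab => ab => ε
  | baabc => bac => b

aac->c; ab->; ac->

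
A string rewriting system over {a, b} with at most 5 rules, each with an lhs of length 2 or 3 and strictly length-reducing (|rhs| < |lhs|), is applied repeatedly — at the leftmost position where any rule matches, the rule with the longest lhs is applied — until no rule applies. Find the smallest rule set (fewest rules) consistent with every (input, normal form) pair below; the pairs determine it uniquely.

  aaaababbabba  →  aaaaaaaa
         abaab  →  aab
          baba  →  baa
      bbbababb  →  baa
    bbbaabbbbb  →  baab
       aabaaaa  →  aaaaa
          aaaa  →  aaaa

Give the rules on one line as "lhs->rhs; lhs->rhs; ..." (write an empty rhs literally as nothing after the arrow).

aba->a; bab->ba; bb->; bba->aa

  | aaaababbabba => aaaabbabba => aaaaaabba => aaaaaaaa
  | abaab => aab
  | baba => baa
  | bbbababb => bababb => baabb => baa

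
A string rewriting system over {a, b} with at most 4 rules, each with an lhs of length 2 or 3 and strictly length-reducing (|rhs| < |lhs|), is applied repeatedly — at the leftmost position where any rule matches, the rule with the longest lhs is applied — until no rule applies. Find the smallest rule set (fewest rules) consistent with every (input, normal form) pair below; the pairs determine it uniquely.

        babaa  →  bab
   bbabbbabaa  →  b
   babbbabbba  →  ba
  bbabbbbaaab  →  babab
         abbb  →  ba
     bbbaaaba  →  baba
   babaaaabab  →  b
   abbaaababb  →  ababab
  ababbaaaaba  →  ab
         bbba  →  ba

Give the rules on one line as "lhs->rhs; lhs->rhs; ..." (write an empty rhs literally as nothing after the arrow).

  | babaa => babb => bab
  | bbabbbabaa => babbbabaa => baaaabaa => bbaabaa => baabaa => bbbaa => aaaa => baa => bb => b
  | babbbabbba => baaaabbba => bbaabbba => baabbba => bbbbba => aabba => bbba => aaa => ba
  | bbabbbbaaab => babbbbaaab => baaabaaab => bbabaaab => babaaab => babbab => babab

aa->b; bb->b; bbb->aa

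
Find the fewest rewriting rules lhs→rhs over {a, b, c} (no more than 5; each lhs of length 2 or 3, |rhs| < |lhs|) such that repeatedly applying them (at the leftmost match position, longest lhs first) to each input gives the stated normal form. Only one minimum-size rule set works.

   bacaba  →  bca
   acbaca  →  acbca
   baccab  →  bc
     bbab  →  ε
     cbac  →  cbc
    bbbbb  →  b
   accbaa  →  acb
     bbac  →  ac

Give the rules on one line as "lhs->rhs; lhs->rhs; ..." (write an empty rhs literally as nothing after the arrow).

ab->; ba->b; bb->; cc->c

  | bacaba => bcaba => bca
  | acbaca => acbca
  | baccab => bccab => bcab => bc
  | bbab => ab => ε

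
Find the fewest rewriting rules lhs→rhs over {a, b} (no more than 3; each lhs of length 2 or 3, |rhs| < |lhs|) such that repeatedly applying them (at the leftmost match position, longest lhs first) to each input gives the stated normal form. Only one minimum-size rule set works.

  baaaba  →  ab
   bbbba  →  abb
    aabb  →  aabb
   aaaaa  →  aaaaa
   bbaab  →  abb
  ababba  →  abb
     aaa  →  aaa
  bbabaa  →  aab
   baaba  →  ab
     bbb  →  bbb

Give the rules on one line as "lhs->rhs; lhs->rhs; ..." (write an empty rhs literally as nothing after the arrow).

ba->b; bba->ab

  | baaaba => baaba => baba => bba => ab
  | bbbba => bbab => abb
  | aabb
  | aaaaa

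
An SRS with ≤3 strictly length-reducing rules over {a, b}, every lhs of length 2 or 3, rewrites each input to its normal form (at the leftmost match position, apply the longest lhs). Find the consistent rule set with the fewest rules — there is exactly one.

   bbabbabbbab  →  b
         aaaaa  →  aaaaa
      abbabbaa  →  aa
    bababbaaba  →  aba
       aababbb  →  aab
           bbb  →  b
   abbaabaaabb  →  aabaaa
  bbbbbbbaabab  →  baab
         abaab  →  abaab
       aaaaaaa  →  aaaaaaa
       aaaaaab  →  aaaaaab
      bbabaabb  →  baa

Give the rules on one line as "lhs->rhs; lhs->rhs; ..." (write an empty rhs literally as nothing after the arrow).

  | bbabbabbbab => bbabbbab => bbbab => bab => b
  | aaaaa
  | abbabbaa => abbaa => aa
  | bababbaaba => babbaaba => bbaaba => aba

bab->b; bb->; bba->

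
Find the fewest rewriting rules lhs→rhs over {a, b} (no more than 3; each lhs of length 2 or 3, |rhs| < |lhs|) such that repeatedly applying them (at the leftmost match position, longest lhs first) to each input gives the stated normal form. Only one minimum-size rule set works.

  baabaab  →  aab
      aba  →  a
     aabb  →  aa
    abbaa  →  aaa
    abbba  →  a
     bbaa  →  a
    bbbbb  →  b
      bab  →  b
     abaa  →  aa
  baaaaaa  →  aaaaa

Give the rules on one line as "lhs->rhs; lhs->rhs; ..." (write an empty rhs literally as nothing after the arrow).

  | baabaab => abaab => aab
  | aba => a
  | aabb => aa
  | abbaa => aaa

abb->a; ba->; bb->b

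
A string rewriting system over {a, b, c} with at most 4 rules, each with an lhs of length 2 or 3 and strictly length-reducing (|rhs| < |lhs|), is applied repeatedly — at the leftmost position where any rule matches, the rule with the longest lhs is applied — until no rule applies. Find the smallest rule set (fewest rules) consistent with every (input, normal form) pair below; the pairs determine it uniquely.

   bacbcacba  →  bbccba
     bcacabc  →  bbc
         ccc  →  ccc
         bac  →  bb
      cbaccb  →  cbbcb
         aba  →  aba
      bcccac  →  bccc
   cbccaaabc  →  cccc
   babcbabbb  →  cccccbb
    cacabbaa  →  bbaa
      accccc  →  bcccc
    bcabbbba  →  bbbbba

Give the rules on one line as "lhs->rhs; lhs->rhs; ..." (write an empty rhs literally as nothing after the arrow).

ac->b; acb->bc; bab->cc; ca->

  | bacbcacba => bbccacba => bbccba
  | bcacabc => bcabc => bbc
  | ccc
  | bac => bb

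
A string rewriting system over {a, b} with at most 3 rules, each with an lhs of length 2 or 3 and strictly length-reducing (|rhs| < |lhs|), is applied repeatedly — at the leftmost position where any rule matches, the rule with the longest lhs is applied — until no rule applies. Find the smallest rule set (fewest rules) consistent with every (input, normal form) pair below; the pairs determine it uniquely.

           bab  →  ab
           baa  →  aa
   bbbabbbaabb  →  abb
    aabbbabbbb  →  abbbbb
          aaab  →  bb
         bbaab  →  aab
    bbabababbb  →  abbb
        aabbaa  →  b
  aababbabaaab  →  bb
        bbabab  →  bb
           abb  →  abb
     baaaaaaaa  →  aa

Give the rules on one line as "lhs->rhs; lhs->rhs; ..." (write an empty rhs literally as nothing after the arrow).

aaa->b; aba->b; ba->a

  | bab => ab
  | baa => aa
  | bbbabbbaabb => bbabbbaabb => babbbaabb => abbbaabb => abbaabb => abaabb => babb => abb
  | aabbbabbbb => aabbabbbb => aababbbb => abbbbb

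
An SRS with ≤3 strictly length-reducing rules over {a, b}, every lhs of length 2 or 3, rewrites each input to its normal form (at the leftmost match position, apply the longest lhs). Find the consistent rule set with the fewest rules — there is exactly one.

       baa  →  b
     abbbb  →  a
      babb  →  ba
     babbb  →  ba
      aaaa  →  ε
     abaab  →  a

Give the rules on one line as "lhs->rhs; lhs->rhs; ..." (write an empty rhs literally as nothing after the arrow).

  | baa => b
  | abbbb => abbb => abb => ab => a
  | babb => bab => ba
  | babbb => babb => bab => ba

aa->; ab->a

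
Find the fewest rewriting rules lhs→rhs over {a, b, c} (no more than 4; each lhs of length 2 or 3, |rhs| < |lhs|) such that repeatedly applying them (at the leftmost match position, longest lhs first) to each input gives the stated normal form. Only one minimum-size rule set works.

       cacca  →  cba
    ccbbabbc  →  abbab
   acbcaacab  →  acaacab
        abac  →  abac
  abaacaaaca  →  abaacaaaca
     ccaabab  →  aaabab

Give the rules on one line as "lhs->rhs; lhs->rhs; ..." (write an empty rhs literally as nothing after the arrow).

  | cacca => cba
  | ccbbabbc => abbabbc => abbab
  | acbcaacab => acaacab
  | abac

acc->b; bc->; cc->a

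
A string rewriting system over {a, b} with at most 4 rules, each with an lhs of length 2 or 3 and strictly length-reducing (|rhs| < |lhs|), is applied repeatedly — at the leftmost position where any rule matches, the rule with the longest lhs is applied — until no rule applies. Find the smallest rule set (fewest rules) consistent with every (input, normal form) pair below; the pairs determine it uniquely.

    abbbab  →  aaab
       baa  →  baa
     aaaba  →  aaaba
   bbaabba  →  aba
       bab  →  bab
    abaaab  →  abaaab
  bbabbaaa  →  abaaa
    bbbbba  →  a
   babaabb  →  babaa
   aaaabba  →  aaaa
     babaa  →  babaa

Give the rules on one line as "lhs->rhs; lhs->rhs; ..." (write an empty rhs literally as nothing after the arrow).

  | abbbab => aaab
  | baa
  | aaaba
  | bbaabba => bbabba => bbbba => aba

bb->; bba->bb; bbb->a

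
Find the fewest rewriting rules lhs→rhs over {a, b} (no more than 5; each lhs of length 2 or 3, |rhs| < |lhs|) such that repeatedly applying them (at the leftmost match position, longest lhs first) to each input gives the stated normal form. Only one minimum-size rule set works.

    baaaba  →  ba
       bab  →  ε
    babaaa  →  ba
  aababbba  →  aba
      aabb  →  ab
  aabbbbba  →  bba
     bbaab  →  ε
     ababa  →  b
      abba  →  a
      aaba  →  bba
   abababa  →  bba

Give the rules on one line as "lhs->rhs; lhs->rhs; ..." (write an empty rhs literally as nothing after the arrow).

  | baaaba => bbaba => ba
  | bab => ε
  | babaaa => aaa => ba
  | aababbba => bbabbba => bbba => aba

aa->b; abb->; bab->; bbb->ab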